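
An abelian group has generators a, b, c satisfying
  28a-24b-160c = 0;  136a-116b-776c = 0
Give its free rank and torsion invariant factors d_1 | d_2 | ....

Answer: M ≅ ℤ^1 ⊕ ℤ/4 ⊕ ℤ/4

Derivation:
rank_ℚ(R)=2; free=3−2=1
SNF(R) diag = [4, 4] → torsion [4, 4]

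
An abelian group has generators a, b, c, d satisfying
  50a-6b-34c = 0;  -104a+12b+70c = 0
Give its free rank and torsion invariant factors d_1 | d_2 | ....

Answer: M ≅ ℤ^2 ⊕ ℤ/2 ⊕ ℤ/6

Derivation:
rank_ℚ(R)=2; free=4−2=2
SNF(R) diag = [2, 6] → torsion [2, 6]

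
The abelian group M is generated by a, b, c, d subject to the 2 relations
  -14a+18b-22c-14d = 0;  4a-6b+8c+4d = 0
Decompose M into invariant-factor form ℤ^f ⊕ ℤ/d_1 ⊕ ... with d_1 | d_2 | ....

Answer: M ≅ ℤ^2 ⊕ ℤ/2 ⊕ ℤ/6

Derivation:
rank_ℚ(R)=2; free=4−2=2
SNF(R) diag = [2, 6] → torsion [2, 6]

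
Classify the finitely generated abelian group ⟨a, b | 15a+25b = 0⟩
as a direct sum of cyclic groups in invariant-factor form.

rank_ℚ(R)=1; free=2−1=1
SNF(R) diag = [5] → torsion [5]

Answer: M ≅ ℤ^1 ⊕ ℤ/5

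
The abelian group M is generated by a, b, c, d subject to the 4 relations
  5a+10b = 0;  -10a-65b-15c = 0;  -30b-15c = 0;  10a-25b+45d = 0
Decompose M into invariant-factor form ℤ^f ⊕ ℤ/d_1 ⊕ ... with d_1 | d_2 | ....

Answer: M ≅ ℤ/5 ⊕ ℤ/15 ⊕ ℤ/15 ⊕ ℤ/45

Derivation:
rank_ℚ(R)=4; free=4−4=0
SNF(R) diag = [5, 15, 15, 45] → torsion [5, 15, 15, 45]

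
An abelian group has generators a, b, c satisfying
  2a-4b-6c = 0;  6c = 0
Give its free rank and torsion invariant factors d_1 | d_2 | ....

Answer: M ≅ ℤ^1 ⊕ ℤ/2 ⊕ ℤ/6

Derivation:
rank_ℚ(R)=2; free=3−2=1
SNF(R) diag = [2, 6] → torsion [2, 6]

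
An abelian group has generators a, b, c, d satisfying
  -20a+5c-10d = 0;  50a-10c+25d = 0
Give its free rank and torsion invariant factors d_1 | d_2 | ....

Answer: M ≅ ℤ^2 ⊕ ℤ/5 ⊕ ℤ/5

Derivation:
rank_ℚ(R)=2; free=4−2=2
SNF(R) diag = [5, 5] → torsion [5, 5]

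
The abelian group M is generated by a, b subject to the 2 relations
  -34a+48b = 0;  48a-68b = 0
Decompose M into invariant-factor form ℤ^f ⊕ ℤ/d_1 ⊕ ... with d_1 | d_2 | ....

Answer: M ≅ ℤ/2 ⊕ ℤ/4

Derivation:
rank_ℚ(R)=2; free=2−2=0
SNF(R) diag = [2, 4] → torsion [2, 4]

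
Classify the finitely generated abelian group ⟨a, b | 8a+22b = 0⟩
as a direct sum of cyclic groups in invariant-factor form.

Answer: M ≅ ℤ^1 ⊕ ℤ/2

Derivation:
rank_ℚ(R)=1; free=2−1=1
SNF(R) diag = [2] → torsion [2]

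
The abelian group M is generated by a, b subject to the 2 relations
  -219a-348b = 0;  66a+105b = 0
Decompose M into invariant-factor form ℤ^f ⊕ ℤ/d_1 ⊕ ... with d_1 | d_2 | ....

rank_ℚ(R)=2; free=2−2=0
SNF(R) diag = [3, 9] → torsion [3, 9]

Answer: M ≅ ℤ/3 ⊕ ℤ/9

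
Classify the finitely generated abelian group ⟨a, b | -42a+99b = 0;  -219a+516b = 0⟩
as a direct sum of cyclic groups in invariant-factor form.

Answer: M ≅ ℤ/3 ⊕ ℤ/3

Derivation:
rank_ℚ(R)=2; free=2−2=0
SNF(R) diag = [3, 3] → torsion [3, 3]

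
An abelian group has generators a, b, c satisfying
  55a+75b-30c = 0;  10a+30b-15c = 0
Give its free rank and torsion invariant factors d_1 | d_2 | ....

Answer: M ≅ ℤ^1 ⊕ ℤ/5 ⊕ ℤ/15

Derivation:
rank_ℚ(R)=2; free=3−2=1
SNF(R) diag = [5, 15] → torsion [5, 15]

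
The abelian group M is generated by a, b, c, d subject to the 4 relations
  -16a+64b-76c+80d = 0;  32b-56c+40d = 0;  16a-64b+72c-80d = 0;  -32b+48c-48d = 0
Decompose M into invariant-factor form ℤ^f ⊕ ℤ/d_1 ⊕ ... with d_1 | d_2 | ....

rank_ℚ(R)=4; free=4−4=0
SNF(R) diag = [4, 8, 16, 32] → torsion [4, 8, 16, 32]

Answer: M ≅ ℤ/4 ⊕ ℤ/8 ⊕ ℤ/16 ⊕ ℤ/32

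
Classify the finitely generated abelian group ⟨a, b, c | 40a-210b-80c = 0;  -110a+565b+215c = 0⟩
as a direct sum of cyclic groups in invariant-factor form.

rank_ℚ(R)=2; free=3−2=1
SNF(R) diag = [5, 10] → torsion [5, 10]

Answer: M ≅ ℤ^1 ⊕ ℤ/5 ⊕ ℤ/10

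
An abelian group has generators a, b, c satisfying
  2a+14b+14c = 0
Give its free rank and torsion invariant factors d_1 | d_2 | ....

rank_ℚ(R)=1; free=3−1=2
SNF(R) diag = [2] → torsion [2]

Answer: M ≅ ℤ^2 ⊕ ℤ/2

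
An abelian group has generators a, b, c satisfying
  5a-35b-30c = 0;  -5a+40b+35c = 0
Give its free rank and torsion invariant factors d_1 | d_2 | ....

Answer: M ≅ ℤ^1 ⊕ ℤ/5 ⊕ ℤ/5

Derivation:
rank_ℚ(R)=2; free=3−2=1
SNF(R) diag = [5, 5] → torsion [5, 5]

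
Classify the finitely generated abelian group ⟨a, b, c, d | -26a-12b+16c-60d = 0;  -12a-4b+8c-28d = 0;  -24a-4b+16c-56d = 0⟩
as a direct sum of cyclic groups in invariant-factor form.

Answer: M ≅ ℤ^1 ⊕ ℤ/2 ⊕ ℤ/4 ⊕ ℤ/4

Derivation:
rank_ℚ(R)=3; free=4−3=1
SNF(R) diag = [2, 4, 4] → torsion [2, 4, 4]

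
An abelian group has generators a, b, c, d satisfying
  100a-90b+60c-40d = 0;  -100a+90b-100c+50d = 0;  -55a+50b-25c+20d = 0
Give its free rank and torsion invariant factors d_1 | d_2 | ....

rank_ℚ(R)=3; free=4−3=1
SNF(R) diag = [5, 10, 10] → torsion [5, 10, 10]

Answer: M ≅ ℤ^1 ⊕ ℤ/5 ⊕ ℤ/10 ⊕ ℤ/10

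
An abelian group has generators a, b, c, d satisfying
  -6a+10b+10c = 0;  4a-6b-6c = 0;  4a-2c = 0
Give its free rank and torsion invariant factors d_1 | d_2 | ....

Answer: M ≅ ℤ^1 ⊕ ℤ/2 ⊕ ℤ/2 ⊕ ℤ/2

Derivation:
rank_ℚ(R)=3; free=4−3=1
SNF(R) diag = [2, 2, 2] → torsion [2, 2, 2]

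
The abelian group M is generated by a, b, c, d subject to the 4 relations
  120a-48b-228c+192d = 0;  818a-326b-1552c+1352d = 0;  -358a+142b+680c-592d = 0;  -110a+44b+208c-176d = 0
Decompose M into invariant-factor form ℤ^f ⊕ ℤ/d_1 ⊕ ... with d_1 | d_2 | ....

rank_ℚ(R)=4; free=4−4=0
SNF(R) diag = [2, 6, 12, 24] → torsion [2, 6, 12, 24]

Answer: M ≅ ℤ/2 ⊕ ℤ/6 ⊕ ℤ/12 ⊕ ℤ/24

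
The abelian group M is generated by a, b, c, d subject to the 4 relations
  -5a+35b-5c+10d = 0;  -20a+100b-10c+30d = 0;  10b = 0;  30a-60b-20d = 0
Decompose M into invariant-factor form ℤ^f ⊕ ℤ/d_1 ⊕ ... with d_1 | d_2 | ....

Answer: M ≅ ℤ/5 ⊕ ℤ/10 ⊕ ℤ/10 ⊕ ℤ/10

Derivation:
rank_ℚ(R)=4; free=4−4=0
SNF(R) diag = [5, 10, 10, 10] → torsion [5, 10, 10, 10]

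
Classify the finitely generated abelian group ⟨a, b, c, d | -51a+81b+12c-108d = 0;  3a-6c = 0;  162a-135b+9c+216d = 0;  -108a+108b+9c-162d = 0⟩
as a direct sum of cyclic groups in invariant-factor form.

rank_ℚ(R)=4; free=4−4=0
SNF(R) diag = [3, 9, 27, 54] → torsion [3, 9, 27, 54]

Answer: M ≅ ℤ/3 ⊕ ℤ/9 ⊕ ℤ/27 ⊕ ℤ/54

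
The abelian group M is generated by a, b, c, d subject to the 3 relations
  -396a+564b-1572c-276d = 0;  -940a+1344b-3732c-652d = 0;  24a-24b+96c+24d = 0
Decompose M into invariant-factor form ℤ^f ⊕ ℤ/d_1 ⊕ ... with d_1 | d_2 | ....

rank_ℚ(R)=3; free=4−3=1
SNF(R) diag = [4, 12, 24] → torsion [4, 12, 24]

Answer: M ≅ ℤ^1 ⊕ ℤ/4 ⊕ ℤ/12 ⊕ ℤ/24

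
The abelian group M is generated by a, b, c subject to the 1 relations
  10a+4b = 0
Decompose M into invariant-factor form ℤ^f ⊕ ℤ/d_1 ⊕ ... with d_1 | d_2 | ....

Answer: M ≅ ℤ^2 ⊕ ℤ/2

Derivation:
rank_ℚ(R)=1; free=3−1=2
SNF(R) diag = [2] → torsion [2]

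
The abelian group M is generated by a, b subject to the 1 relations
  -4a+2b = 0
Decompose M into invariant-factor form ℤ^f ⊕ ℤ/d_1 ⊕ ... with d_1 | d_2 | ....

rank_ℚ(R)=1; free=2−1=1
SNF(R) diag = [2] → torsion [2]

Answer: M ≅ ℤ^1 ⊕ ℤ/2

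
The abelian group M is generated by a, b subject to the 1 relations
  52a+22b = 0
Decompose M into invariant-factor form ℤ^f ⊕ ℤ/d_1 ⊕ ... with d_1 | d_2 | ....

rank_ℚ(R)=1; free=2−1=1
SNF(R) diag = [2] → torsion [2]

Answer: M ≅ ℤ^1 ⊕ ℤ/2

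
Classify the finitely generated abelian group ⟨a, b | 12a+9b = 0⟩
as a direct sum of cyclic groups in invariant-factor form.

Answer: M ≅ ℤ^1 ⊕ ℤ/3

Derivation:
rank_ℚ(R)=1; free=2−1=1
SNF(R) diag = [3] → torsion [3]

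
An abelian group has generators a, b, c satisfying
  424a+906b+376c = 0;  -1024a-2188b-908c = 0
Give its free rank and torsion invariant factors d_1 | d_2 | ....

rank_ℚ(R)=2; free=3−2=1
SNF(R) diag = [2, 4] → torsion [2, 4]

Answer: M ≅ ℤ^1 ⊕ ℤ/2 ⊕ ℤ/4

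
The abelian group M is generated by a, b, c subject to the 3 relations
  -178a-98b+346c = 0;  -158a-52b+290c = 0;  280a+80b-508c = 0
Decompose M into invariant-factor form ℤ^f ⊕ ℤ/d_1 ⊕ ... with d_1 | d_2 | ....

rank_ℚ(R)=3; free=3−3=0
SNF(R) diag = [2, 6, 12] → torsion [2, 6, 12]

Answer: M ≅ ℤ/2 ⊕ ℤ/6 ⊕ ℤ/12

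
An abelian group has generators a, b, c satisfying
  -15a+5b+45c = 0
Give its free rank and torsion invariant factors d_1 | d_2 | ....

Answer: M ≅ ℤ^2 ⊕ ℤ/5

Derivation:
rank_ℚ(R)=1; free=3−1=2
SNF(R) diag = [5] → torsion [5]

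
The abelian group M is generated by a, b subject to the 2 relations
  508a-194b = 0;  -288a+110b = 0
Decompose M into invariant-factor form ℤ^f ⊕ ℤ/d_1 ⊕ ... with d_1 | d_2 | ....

Answer: M ≅ ℤ/2 ⊕ ℤ/4

Derivation:
rank_ℚ(R)=2; free=2−2=0
SNF(R) diag = [2, 4] → torsion [2, 4]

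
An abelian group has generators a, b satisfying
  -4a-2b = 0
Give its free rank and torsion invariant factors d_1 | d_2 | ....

rank_ℚ(R)=1; free=2−1=1
SNF(R) diag = [2] → torsion [2]

Answer: M ≅ ℤ^1 ⊕ ℤ/2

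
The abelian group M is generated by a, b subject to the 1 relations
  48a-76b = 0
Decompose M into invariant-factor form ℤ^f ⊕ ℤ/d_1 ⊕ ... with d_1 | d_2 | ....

Answer: M ≅ ℤ^1 ⊕ ℤ/4

Derivation:
rank_ℚ(R)=1; free=2−1=1
SNF(R) diag = [4] → torsion [4]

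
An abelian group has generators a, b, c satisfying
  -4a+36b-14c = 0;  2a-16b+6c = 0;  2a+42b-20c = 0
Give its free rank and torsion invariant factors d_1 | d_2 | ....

Answer: M ≅ ℤ/2 ⊕ ℤ/2 ⊕ ℤ/6

Derivation:
rank_ℚ(R)=3; free=3−3=0
SNF(R) diag = [2, 2, 6] → torsion [2, 2, 6]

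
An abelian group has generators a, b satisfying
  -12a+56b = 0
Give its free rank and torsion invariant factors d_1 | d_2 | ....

rank_ℚ(R)=1; free=2−1=1
SNF(R) diag = [4] → torsion [4]

Answer: M ≅ ℤ^1 ⊕ ℤ/4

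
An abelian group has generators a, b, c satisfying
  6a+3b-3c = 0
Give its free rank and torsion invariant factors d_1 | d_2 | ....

rank_ℚ(R)=1; free=3−1=2
SNF(R) diag = [3] → torsion [3]

Answer: M ≅ ℤ^2 ⊕ ℤ/3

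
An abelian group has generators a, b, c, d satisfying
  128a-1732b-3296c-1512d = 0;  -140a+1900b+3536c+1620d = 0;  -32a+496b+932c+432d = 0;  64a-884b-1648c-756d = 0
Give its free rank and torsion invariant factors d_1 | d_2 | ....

rank_ℚ(R)=4; free=4−4=0
SNF(R) diag = [4, 12, 36, 108] → torsion [4, 12, 36, 108]

Answer: M ≅ ℤ/4 ⊕ ℤ/12 ⊕ ℤ/36 ⊕ ℤ/108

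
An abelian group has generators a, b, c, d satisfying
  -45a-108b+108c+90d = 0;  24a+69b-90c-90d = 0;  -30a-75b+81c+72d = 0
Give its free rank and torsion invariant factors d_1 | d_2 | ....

Answer: M ≅ ℤ^1 ⊕ ℤ/3 ⊕ ℤ/9 ⊕ ℤ/9

Derivation:
rank_ℚ(R)=3; free=4−3=1
SNF(R) diag = [3, 9, 9] → torsion [3, 9, 9]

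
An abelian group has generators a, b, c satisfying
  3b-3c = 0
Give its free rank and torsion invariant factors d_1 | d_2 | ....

Answer: M ≅ ℤ^2 ⊕ ℤ/3

Derivation:
rank_ℚ(R)=1; free=3−1=2
SNF(R) diag = [3] → torsion [3]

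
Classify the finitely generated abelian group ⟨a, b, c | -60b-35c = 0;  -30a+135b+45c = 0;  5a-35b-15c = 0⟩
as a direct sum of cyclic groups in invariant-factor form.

rank_ℚ(R)=3; free=3−3=0
SNF(R) diag = [5, 5, 15] → torsion [5, 5, 15]

Answer: M ≅ ℤ/5 ⊕ ℤ/5 ⊕ ℤ/15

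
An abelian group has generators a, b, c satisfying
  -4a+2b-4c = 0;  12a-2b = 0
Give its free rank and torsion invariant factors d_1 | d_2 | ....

Answer: M ≅ ℤ^1 ⊕ ℤ/2 ⊕ ℤ/4

Derivation:
rank_ℚ(R)=2; free=3−2=1
SNF(R) diag = [2, 4] → torsion [2, 4]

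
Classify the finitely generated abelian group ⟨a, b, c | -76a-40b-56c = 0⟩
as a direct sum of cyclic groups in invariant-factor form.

rank_ℚ(R)=1; free=3−1=2
SNF(R) diag = [4] → torsion [4]

Answer: M ≅ ℤ^2 ⊕ ℤ/4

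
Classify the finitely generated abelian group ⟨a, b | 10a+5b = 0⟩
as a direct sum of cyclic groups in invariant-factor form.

rank_ℚ(R)=1; free=2−1=1
SNF(R) diag = [5] → torsion [5]

Answer: M ≅ ℤ^1 ⊕ ℤ/5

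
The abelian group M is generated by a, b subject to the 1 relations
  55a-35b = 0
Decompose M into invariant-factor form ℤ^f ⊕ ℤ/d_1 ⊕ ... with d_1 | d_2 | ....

Answer: M ≅ ℤ^1 ⊕ ℤ/5

Derivation:
rank_ℚ(R)=1; free=2−1=1
SNF(R) diag = [5] → torsion [5]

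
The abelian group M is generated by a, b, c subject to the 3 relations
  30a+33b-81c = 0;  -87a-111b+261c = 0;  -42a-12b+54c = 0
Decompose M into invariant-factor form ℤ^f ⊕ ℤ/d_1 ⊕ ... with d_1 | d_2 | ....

rank_ℚ(R)=3; free=3−3=0
SNF(R) diag = [3, 9, 18] → torsion [3, 9, 18]

Answer: M ≅ ℤ/3 ⊕ ℤ/9 ⊕ ℤ/18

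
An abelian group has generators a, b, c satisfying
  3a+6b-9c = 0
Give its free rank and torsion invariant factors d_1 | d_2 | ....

Answer: M ≅ ℤ^2 ⊕ ℤ/3

Derivation:
rank_ℚ(R)=1; free=3−1=2
SNF(R) diag = [3] → torsion [3]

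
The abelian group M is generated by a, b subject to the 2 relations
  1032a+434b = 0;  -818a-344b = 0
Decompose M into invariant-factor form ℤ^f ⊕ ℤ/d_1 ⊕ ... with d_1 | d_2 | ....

rank_ℚ(R)=2; free=2−2=0
SNF(R) diag = [2, 2] → torsion [2, 2]

Answer: M ≅ ℤ/2 ⊕ ℤ/2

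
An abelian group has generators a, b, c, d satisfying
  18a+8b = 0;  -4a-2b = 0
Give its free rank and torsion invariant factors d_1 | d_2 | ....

rank_ℚ(R)=2; free=4−2=2
SNF(R) diag = [2, 2] → torsion [2, 2]

Answer: M ≅ ℤ^2 ⊕ ℤ/2 ⊕ ℤ/2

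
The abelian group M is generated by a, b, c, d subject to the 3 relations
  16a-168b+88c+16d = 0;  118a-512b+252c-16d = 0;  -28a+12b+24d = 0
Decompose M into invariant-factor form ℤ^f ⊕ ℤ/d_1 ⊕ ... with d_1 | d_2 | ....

Answer: M ≅ ℤ^1 ⊕ ℤ/2 ⊕ ℤ/4 ⊕ ℤ/8

Derivation:
rank_ℚ(R)=3; free=4−3=1
SNF(R) diag = [2, 4, 8] → torsion [2, 4, 8]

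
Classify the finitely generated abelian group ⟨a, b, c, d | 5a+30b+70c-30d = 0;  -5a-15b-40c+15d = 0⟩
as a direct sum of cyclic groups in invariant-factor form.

Answer: M ≅ ℤ^2 ⊕ ℤ/5 ⊕ ℤ/15

Derivation:
rank_ℚ(R)=2; free=4−2=2
SNF(R) diag = [5, 15] → torsion [5, 15]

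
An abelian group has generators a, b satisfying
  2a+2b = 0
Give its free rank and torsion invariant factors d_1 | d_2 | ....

Answer: M ≅ ℤ^1 ⊕ ℤ/2

Derivation:
rank_ℚ(R)=1; free=2−1=1
SNF(R) diag = [2] → torsion [2]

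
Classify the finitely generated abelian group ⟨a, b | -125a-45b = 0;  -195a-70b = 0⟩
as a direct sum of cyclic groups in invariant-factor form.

Answer: M ≅ ℤ/5 ⊕ ℤ/5

Derivation:
rank_ℚ(R)=2; free=2−2=0
SNF(R) diag = [5, 5] → torsion [5, 5]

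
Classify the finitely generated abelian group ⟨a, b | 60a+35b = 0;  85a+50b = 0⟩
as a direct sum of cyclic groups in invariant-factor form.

rank_ℚ(R)=2; free=2−2=0
SNF(R) diag = [5, 5] → torsion [5, 5]

Answer: M ≅ ℤ/5 ⊕ ℤ/5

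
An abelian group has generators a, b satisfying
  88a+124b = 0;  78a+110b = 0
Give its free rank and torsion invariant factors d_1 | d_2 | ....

Answer: M ≅ ℤ/2 ⊕ ℤ/4

Derivation:
rank_ℚ(R)=2; free=2−2=0
SNF(R) diag = [2, 4] → torsion [2, 4]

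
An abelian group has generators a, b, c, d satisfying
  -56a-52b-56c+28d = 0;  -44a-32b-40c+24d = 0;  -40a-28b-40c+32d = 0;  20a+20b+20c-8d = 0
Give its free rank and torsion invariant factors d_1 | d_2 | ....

Answer: M ≅ ℤ/4 ⊕ ℤ/4 ⊕ ℤ/4 ⊕ ℤ/4

Derivation:
rank_ℚ(R)=4; free=4−4=0
SNF(R) diag = [4, 4, 4, 4] → torsion [4, 4, 4, 4]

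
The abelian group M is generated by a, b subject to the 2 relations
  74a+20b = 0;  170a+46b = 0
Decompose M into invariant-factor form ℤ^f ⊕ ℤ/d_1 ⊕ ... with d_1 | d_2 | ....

Answer: M ≅ ℤ/2 ⊕ ℤ/2

Derivation:
rank_ℚ(R)=2; free=2−2=0
SNF(R) diag = [2, 2] → torsion [2, 2]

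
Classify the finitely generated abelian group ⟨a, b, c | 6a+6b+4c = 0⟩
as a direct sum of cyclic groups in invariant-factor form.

rank_ℚ(R)=1; free=3−1=2
SNF(R) diag = [2] → torsion [2]

Answer: M ≅ ℤ^2 ⊕ ℤ/2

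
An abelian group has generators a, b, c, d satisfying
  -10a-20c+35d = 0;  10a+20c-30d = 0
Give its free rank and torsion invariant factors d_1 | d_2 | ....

rank_ℚ(R)=2; free=4−2=2
SNF(R) diag = [5, 10] → torsion [5, 10]

Answer: M ≅ ℤ^2 ⊕ ℤ/5 ⊕ ℤ/10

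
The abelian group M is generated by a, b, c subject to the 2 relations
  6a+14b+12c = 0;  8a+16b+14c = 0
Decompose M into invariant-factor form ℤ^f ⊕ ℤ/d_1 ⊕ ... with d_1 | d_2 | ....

rank_ℚ(R)=2; free=3−2=1
SNF(R) diag = [2, 2] → torsion [2, 2]

Answer: M ≅ ℤ^1 ⊕ ℤ/2 ⊕ ℤ/2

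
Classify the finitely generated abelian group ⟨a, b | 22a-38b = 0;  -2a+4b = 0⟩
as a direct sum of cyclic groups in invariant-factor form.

rank_ℚ(R)=2; free=2−2=0
SNF(R) diag = [2, 6] → torsion [2, 6]

Answer: M ≅ ℤ/2 ⊕ ℤ/6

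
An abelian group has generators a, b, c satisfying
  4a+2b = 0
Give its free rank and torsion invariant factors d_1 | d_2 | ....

rank_ℚ(R)=1; free=3−1=2
SNF(R) diag = [2] → torsion [2]

Answer: M ≅ ℤ^2 ⊕ ℤ/2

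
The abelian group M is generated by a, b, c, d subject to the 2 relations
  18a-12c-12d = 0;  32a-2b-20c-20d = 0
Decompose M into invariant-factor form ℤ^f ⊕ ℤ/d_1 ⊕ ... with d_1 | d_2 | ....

Answer: M ≅ ℤ^2 ⊕ ℤ/2 ⊕ ℤ/6

Derivation:
rank_ℚ(R)=2; free=4−2=2
SNF(R) diag = [2, 6] → torsion [2, 6]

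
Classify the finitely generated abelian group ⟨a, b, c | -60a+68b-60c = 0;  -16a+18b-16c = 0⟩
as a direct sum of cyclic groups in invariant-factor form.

Answer: M ≅ ℤ^1 ⊕ ℤ/2 ⊕ ℤ/4

Derivation:
rank_ℚ(R)=2; free=3−2=1
SNF(R) diag = [2, 4] → torsion [2, 4]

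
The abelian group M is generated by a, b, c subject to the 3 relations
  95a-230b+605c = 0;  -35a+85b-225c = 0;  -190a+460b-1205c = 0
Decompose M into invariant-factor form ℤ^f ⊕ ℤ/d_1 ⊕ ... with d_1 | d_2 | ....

Answer: M ≅ ℤ/5 ⊕ ℤ/5 ⊕ ℤ/5

Derivation:
rank_ℚ(R)=3; free=3−3=0
SNF(R) diag = [5, 5, 5] → torsion [5, 5, 5]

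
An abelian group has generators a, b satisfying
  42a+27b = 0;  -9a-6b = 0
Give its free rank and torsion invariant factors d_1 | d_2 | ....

Answer: M ≅ ℤ/3 ⊕ ℤ/3

Derivation:
rank_ℚ(R)=2; free=2−2=0
SNF(R) diag = [3, 3] → torsion [3, 3]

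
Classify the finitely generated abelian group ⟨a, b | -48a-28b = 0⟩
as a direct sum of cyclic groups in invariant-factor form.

Answer: M ≅ ℤ^1 ⊕ ℤ/4

Derivation:
rank_ℚ(R)=1; free=2−1=1
SNF(R) diag = [4] → torsion [4]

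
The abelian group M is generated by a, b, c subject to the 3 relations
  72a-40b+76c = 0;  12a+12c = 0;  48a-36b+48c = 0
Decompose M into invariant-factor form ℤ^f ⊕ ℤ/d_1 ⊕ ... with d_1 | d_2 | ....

Answer: M ≅ ℤ/4 ⊕ ℤ/12 ⊕ ℤ/36

Derivation:
rank_ℚ(R)=3; free=3−3=0
SNF(R) diag = [4, 12, 36] → torsion [4, 12, 36]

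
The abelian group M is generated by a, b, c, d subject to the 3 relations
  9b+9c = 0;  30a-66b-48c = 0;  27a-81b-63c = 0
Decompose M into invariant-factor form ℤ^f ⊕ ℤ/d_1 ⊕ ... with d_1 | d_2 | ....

Answer: M ≅ ℤ^1 ⊕ ℤ/3 ⊕ ℤ/9 ⊕ ℤ/18

Derivation:
rank_ℚ(R)=3; free=4−3=1
SNF(R) diag = [3, 9, 18] → torsion [3, 9, 18]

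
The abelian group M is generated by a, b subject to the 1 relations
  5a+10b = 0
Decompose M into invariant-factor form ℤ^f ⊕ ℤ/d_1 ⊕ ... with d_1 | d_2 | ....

Answer: M ≅ ℤ^1 ⊕ ℤ/5

Derivation:
rank_ℚ(R)=1; free=2−1=1
SNF(R) diag = [5] → torsion [5]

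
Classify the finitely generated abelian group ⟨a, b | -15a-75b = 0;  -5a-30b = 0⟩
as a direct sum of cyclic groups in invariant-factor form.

Answer: M ≅ ℤ/5 ⊕ ℤ/15

Derivation:
rank_ℚ(R)=2; free=2−2=0
SNF(R) diag = [5, 15] → torsion [5, 15]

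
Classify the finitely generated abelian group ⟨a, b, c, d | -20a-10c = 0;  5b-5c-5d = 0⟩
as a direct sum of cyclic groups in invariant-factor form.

Answer: M ≅ ℤ^2 ⊕ ℤ/5 ⊕ ℤ/10

Derivation:
rank_ℚ(R)=2; free=4−2=2
SNF(R) diag = [5, 10] → torsion [5, 10]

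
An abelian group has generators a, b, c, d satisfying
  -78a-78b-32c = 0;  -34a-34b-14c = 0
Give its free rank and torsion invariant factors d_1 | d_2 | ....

rank_ℚ(R)=2; free=4−2=2
SNF(R) diag = [2, 2] → torsion [2, 2]

Answer: M ≅ ℤ^2 ⊕ ℤ/2 ⊕ ℤ/2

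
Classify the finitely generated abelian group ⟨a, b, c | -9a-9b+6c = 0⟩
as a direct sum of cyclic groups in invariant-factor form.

rank_ℚ(R)=1; free=3−1=2
SNF(R) diag = [3] → torsion [3]

Answer: M ≅ ℤ^2 ⊕ ℤ/3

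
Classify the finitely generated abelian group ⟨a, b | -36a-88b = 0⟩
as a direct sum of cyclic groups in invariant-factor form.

rank_ℚ(R)=1; free=2−1=1
SNF(R) diag = [4] → torsion [4]

Answer: M ≅ ℤ^1 ⊕ ℤ/4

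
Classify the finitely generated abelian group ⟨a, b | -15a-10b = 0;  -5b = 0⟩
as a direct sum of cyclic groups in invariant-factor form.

Answer: M ≅ ℤ/5 ⊕ ℤ/15

Derivation:
rank_ℚ(R)=2; free=2−2=0
SNF(R) diag = [5, 15] → torsion [5, 15]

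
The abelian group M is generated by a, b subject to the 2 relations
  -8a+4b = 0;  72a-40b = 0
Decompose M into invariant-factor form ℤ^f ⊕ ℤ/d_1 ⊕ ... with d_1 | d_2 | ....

rank_ℚ(R)=2; free=2−2=0
SNF(R) diag = [4, 8] → torsion [4, 8]

Answer: M ≅ ℤ/4 ⊕ ℤ/8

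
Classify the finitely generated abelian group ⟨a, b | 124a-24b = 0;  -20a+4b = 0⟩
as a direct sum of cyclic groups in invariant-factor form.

rank_ℚ(R)=2; free=2−2=0
SNF(R) diag = [4, 4] → torsion [4, 4]

Answer: M ≅ ℤ/4 ⊕ ℤ/4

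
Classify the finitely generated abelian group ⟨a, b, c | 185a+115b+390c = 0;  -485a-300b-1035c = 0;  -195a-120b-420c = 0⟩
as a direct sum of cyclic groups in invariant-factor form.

Answer: M ≅ ℤ/5 ⊕ ℤ/5 ⊕ ℤ/15

Derivation:
rank_ℚ(R)=3; free=3−3=0
SNF(R) diag = [5, 5, 15] → torsion [5, 5, 15]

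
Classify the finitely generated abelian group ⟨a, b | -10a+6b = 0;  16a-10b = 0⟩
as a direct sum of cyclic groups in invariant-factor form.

Answer: M ≅ ℤ/2 ⊕ ℤ/2

Derivation:
rank_ℚ(R)=2; free=2−2=0
SNF(R) diag = [2, 2] → torsion [2, 2]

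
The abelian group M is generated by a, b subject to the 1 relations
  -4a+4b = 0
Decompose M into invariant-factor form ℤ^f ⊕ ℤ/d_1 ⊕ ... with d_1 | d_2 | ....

rank_ℚ(R)=1; free=2−1=1
SNF(R) diag = [4] → torsion [4]

Answer: M ≅ ℤ^1 ⊕ ℤ/4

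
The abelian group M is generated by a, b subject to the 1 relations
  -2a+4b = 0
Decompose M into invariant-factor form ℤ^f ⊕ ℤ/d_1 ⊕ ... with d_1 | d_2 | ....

rank_ℚ(R)=1; free=2−1=1
SNF(R) diag = [2] → torsion [2]

Answer: M ≅ ℤ^1 ⊕ ℤ/2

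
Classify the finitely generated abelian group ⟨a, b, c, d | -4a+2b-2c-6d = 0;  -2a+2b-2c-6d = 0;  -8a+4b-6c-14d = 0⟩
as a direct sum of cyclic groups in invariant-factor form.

rank_ℚ(R)=3; free=4−3=1
SNF(R) diag = [2, 2, 2] → torsion [2, 2, 2]

Answer: M ≅ ℤ^1 ⊕ ℤ/2 ⊕ ℤ/2 ⊕ ℤ/2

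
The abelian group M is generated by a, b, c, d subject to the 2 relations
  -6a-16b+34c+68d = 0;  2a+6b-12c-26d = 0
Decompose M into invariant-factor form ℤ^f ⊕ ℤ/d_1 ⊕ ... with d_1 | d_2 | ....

rank_ℚ(R)=2; free=4−2=2
SNF(R) diag = [2, 2] → torsion [2, 2]

Answer: M ≅ ℤ^2 ⊕ ℤ/2 ⊕ ℤ/2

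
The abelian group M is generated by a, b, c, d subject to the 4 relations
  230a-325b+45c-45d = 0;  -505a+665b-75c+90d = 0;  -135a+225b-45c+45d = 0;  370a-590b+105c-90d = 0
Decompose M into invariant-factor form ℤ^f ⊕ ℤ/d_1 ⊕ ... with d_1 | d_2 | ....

Answer: M ≅ ℤ/5 ⊕ ℤ/15 ⊕ ℤ/45 ⊕ ℤ/45

Derivation:
rank_ℚ(R)=4; free=4−4=0
SNF(R) diag = [5, 15, 45, 45] → torsion [5, 15, 45, 45]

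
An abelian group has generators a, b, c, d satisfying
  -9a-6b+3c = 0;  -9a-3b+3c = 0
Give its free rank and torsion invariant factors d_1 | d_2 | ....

rank_ℚ(R)=2; free=4−2=2
SNF(R) diag = [3, 3] → torsion [3, 3]

Answer: M ≅ ℤ^2 ⊕ ℤ/3 ⊕ ℤ/3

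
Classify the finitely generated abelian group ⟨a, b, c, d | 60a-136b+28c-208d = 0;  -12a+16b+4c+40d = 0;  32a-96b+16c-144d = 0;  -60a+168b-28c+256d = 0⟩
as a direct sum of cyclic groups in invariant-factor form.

rank_ℚ(R)=4; free=4−4=0
SNF(R) diag = [4, 8, 16, 16] → torsion [4, 8, 16, 16]

Answer: M ≅ ℤ/4 ⊕ ℤ/8 ⊕ ℤ/16 ⊕ ℤ/16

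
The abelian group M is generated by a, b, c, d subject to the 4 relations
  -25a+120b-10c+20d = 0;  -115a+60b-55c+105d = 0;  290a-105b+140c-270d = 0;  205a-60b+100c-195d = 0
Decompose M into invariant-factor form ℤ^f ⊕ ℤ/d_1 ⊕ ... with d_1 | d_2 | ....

Answer: M ≅ ℤ/5 ⊕ ℤ/5 ⊕ ℤ/15 ⊕ ℤ/45

Derivation:
rank_ℚ(R)=4; free=4−4=0
SNF(R) diag = [5, 5, 15, 45] → torsion [5, 5, 15, 45]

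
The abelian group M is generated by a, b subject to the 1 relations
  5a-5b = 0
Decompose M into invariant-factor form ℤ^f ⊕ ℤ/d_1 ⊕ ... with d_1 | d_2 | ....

Answer: M ≅ ℤ^1 ⊕ ℤ/5

Derivation:
rank_ℚ(R)=1; free=2−1=1
SNF(R) diag = [5] → torsion [5]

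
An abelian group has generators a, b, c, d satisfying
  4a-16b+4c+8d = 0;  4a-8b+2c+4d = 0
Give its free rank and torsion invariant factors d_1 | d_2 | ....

Answer: M ≅ ℤ^2 ⊕ ℤ/2 ⊕ ℤ/4

Derivation:
rank_ℚ(R)=2; free=4−2=2
SNF(R) diag = [2, 4] → torsion [2, 4]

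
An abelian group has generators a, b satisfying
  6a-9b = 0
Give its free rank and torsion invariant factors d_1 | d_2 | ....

Answer: M ≅ ℤ^1 ⊕ ℤ/3

Derivation:
rank_ℚ(R)=1; free=2−1=1
SNF(R) diag = [3] → torsion [3]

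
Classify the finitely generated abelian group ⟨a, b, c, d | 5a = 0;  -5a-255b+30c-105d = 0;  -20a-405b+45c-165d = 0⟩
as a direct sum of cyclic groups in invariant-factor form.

Answer: M ≅ ℤ^1 ⊕ ℤ/5 ⊕ ℤ/15 ⊕ ℤ/15

Derivation:
rank_ℚ(R)=3; free=4−3=1
SNF(R) diag = [5, 15, 15] → torsion [5, 15, 15]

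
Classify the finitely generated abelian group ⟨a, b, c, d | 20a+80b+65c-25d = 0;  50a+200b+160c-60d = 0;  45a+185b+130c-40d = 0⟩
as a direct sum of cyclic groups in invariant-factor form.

rank_ℚ(R)=3; free=4−3=1
SNF(R) diag = [5, 5, 10] → torsion [5, 5, 10]

Answer: M ≅ ℤ^1 ⊕ ℤ/5 ⊕ ℤ/5 ⊕ ℤ/10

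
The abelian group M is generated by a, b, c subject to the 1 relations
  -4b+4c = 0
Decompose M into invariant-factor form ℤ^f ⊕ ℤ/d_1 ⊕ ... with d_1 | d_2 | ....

Answer: M ≅ ℤ^2 ⊕ ℤ/4

Derivation:
rank_ℚ(R)=1; free=3−1=2
SNF(R) diag = [4] → torsion [4]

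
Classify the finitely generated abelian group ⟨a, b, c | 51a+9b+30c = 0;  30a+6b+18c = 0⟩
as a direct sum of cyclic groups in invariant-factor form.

Answer: M ≅ ℤ^1 ⊕ ℤ/3 ⊕ ℤ/6

Derivation:
rank_ℚ(R)=2; free=3−2=1
SNF(R) diag = [3, 6] → torsion [3, 6]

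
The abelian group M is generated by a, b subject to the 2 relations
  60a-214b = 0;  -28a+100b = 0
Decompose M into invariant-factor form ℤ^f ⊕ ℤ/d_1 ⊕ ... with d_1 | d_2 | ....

Answer: M ≅ ℤ/2 ⊕ ℤ/4

Derivation:
rank_ℚ(R)=2; free=2−2=0
SNF(R) diag = [2, 4] → torsion [2, 4]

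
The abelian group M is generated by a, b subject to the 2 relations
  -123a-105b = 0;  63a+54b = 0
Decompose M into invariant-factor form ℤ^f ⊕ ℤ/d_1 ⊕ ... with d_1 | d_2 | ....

Answer: M ≅ ℤ/3 ⊕ ℤ/9

Derivation:
rank_ℚ(R)=2; free=2−2=0
SNF(R) diag = [3, 9] → torsion [3, 9]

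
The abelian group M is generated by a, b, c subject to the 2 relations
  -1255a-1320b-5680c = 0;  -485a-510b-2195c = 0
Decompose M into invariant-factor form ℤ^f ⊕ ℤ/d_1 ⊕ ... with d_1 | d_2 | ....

rank_ℚ(R)=2; free=3−2=1
SNF(R) diag = [5, 15] → torsion [5, 15]

Answer: M ≅ ℤ^1 ⊕ ℤ/5 ⊕ ℤ/15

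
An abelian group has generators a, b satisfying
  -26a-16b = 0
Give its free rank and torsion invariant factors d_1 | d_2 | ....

Answer: M ≅ ℤ^1 ⊕ ℤ/2

Derivation:
rank_ℚ(R)=1; free=2−1=1
SNF(R) diag = [2] → torsion [2]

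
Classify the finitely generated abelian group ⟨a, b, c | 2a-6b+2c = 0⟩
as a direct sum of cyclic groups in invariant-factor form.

Answer: M ≅ ℤ^2 ⊕ ℤ/2

Derivation:
rank_ℚ(R)=1; free=3−1=2
SNF(R) diag = [2] → torsion [2]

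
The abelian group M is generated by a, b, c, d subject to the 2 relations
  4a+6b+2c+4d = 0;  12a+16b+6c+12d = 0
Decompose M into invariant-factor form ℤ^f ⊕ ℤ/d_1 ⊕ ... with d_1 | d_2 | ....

Answer: M ≅ ℤ^2 ⊕ ℤ/2 ⊕ ℤ/2

Derivation:
rank_ℚ(R)=2; free=4−2=2
SNF(R) diag = [2, 2] → torsion [2, 2]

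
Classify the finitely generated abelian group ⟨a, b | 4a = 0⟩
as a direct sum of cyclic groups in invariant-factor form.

rank_ℚ(R)=1; free=2−1=1
SNF(R) diag = [4] → torsion [4]

Answer: M ≅ ℤ^1 ⊕ ℤ/4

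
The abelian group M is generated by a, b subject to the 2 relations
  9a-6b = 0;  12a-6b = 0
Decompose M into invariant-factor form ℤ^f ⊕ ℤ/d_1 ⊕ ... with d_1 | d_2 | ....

Answer: M ≅ ℤ/3 ⊕ ℤ/6

Derivation:
rank_ℚ(R)=2; free=2−2=0
SNF(R) diag = [3, 6] → torsion [3, 6]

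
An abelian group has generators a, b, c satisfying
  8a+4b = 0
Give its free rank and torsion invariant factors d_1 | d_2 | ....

rank_ℚ(R)=1; free=3−1=2
SNF(R) diag = [4] → torsion [4]

Answer: M ≅ ℤ^2 ⊕ ℤ/4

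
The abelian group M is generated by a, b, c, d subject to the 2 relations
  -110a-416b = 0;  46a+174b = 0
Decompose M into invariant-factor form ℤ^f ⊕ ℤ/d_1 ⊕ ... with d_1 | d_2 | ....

Answer: M ≅ ℤ^2 ⊕ ℤ/2 ⊕ ℤ/2

Derivation:
rank_ℚ(R)=2; free=4−2=2
SNF(R) diag = [2, 2] → torsion [2, 2]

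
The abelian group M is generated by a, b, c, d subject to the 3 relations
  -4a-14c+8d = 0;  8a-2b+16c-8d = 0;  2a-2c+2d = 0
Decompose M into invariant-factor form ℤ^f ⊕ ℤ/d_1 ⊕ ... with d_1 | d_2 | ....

Answer: M ≅ ℤ^1 ⊕ ℤ/2 ⊕ ℤ/2 ⊕ ℤ/6

Derivation:
rank_ℚ(R)=3; free=4−3=1
SNF(R) diag = [2, 2, 6] → torsion [2, 2, 6]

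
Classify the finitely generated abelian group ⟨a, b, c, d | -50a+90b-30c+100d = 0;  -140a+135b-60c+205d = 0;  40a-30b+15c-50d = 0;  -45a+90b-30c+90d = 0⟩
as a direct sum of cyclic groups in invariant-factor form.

rank_ℚ(R)=4; free=4−4=0
SNF(R) diag = [5, 15, 15, 30] → torsion [5, 15, 15, 30]

Answer: M ≅ ℤ/5 ⊕ ℤ/15 ⊕ ℤ/15 ⊕ ℤ/30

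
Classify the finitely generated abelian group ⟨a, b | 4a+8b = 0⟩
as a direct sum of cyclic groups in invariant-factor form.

Answer: M ≅ ℤ^1 ⊕ ℤ/4

Derivation:
rank_ℚ(R)=1; free=2−1=1
SNF(R) diag = [4] → torsion [4]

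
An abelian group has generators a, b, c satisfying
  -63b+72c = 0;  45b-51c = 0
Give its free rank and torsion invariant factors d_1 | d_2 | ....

rank_ℚ(R)=2; free=3−2=1
SNF(R) diag = [3, 9] → torsion [3, 9]

Answer: M ≅ ℤ^1 ⊕ ℤ/3 ⊕ ℤ/9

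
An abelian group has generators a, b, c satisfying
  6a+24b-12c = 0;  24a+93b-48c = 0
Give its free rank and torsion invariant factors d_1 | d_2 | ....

rank_ℚ(R)=2; free=3−2=1
SNF(R) diag = [3, 6] → torsion [3, 6]

Answer: M ≅ ℤ^1 ⊕ ℤ/3 ⊕ ℤ/6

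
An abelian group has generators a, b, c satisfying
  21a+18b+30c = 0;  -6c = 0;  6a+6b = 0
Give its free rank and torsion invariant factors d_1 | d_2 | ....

rank_ℚ(R)=3; free=3−3=0
SNF(R) diag = [3, 6, 6] → torsion [3, 6, 6]

Answer: M ≅ ℤ/3 ⊕ ℤ/6 ⊕ ℤ/6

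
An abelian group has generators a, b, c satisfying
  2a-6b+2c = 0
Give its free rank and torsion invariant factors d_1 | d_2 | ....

Answer: M ≅ ℤ^2 ⊕ ℤ/2

Derivation:
rank_ℚ(R)=1; free=3−1=2
SNF(R) diag = [2] → torsion [2]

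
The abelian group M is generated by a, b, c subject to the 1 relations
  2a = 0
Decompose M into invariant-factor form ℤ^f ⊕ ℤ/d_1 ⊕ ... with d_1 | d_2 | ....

Answer: M ≅ ℤ^2 ⊕ ℤ/2

Derivation:
rank_ℚ(R)=1; free=3−1=2
SNF(R) diag = [2] → torsion [2]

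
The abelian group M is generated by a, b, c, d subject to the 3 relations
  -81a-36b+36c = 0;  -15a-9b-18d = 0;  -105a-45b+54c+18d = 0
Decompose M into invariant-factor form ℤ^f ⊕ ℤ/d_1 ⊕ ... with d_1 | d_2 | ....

rank_ℚ(R)=3; free=4−3=1
SNF(R) diag = [3, 9, 18] → torsion [3, 9, 18]

Answer: M ≅ ℤ^1 ⊕ ℤ/3 ⊕ ℤ/9 ⊕ ℤ/18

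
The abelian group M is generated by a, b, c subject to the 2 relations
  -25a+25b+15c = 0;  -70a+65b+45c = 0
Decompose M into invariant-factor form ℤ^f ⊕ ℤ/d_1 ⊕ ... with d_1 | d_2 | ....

Answer: M ≅ ℤ^1 ⊕ ℤ/5 ⊕ ℤ/5

Derivation:
rank_ℚ(R)=2; free=3−2=1
SNF(R) diag = [5, 5] → torsion [5, 5]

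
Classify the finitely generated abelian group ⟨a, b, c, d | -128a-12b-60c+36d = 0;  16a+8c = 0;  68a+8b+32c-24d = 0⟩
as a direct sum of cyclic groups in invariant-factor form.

rank_ℚ(R)=3; free=4−3=1
SNF(R) diag = [4, 4, 8] → torsion [4, 4, 8]

Answer: M ≅ ℤ^1 ⊕ ℤ/4 ⊕ ℤ/4 ⊕ ℤ/8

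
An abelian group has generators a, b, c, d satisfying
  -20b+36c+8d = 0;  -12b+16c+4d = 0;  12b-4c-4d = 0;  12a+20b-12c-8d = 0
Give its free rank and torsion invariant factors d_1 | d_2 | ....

Answer: M ≅ ℤ/4 ⊕ ℤ/4 ⊕ ℤ/12 ⊕ ℤ/12

Derivation:
rank_ℚ(R)=4; free=4−4=0
SNF(R) diag = [4, 4, 12, 12] → torsion [4, 4, 12, 12]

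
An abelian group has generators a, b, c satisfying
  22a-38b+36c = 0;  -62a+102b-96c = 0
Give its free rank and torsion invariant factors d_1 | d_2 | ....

Answer: M ≅ ℤ^1 ⊕ ℤ/2 ⊕ ℤ/4

Derivation:
rank_ℚ(R)=2; free=3−2=1
SNF(R) diag = [2, 4] → torsion [2, 4]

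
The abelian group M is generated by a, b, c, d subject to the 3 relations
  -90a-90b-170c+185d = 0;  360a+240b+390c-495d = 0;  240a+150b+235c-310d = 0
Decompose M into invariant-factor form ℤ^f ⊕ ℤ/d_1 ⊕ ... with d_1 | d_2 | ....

rank_ℚ(R)=3; free=4−3=1
SNF(R) diag = [5, 15, 30] → torsion [5, 15, 30]

Answer: M ≅ ℤ^1 ⊕ ℤ/5 ⊕ ℤ/15 ⊕ ℤ/30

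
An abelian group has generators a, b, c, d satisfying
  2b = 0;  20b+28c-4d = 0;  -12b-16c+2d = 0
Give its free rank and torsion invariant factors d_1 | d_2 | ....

Answer: M ≅ ℤ^1 ⊕ ℤ/2 ⊕ ℤ/2 ⊕ ℤ/4

Derivation:
rank_ℚ(R)=3; free=4−3=1
SNF(R) diag = [2, 2, 4] → torsion [2, 2, 4]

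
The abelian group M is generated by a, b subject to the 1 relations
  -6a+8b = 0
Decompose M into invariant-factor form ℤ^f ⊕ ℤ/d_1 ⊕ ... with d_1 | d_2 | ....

Answer: M ≅ ℤ^1 ⊕ ℤ/2

Derivation:
rank_ℚ(R)=1; free=2−1=1
SNF(R) diag = [2] → torsion [2]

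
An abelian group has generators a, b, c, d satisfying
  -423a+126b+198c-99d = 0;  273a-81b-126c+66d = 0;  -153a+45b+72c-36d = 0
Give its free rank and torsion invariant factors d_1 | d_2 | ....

rank_ℚ(R)=3; free=4−3=1
SNF(R) diag = [3, 9, 18] → torsion [3, 9, 18]

Answer: M ≅ ℤ^1 ⊕ ℤ/3 ⊕ ℤ/9 ⊕ ℤ/18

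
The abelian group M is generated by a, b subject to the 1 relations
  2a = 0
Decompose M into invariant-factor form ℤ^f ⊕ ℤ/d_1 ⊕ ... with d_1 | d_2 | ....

rank_ℚ(R)=1; free=2−1=1
SNF(R) diag = [2] → torsion [2]

Answer: M ≅ ℤ^1 ⊕ ℤ/2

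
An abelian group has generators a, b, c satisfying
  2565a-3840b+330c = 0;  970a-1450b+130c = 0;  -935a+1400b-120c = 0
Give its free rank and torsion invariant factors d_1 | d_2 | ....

Answer: M ≅ ℤ/5 ⊕ ℤ/10 ⊕ ℤ/30

Derivation:
rank_ℚ(R)=3; free=3−3=0
SNF(R) diag = [5, 10, 30] → torsion [5, 10, 30]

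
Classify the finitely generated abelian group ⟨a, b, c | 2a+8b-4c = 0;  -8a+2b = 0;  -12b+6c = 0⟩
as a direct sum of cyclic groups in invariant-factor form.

Answer: M ≅ ℤ/2 ⊕ ℤ/2 ⊕ ℤ/6

Derivation:
rank_ℚ(R)=3; free=3−3=0
SNF(R) diag = [2, 2, 6] → torsion [2, 2, 6]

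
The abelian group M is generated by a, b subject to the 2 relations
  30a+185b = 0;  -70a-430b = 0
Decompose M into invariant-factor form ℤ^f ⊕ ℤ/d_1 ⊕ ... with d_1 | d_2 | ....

Answer: M ≅ ℤ/5 ⊕ ℤ/10

Derivation:
rank_ℚ(R)=2; free=2−2=0
SNF(R) diag = [5, 10] → torsion [5, 10]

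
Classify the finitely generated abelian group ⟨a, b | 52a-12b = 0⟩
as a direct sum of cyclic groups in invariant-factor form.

Answer: M ≅ ℤ^1 ⊕ ℤ/4

Derivation:
rank_ℚ(R)=1; free=2−1=1
SNF(R) diag = [4] → torsion [4]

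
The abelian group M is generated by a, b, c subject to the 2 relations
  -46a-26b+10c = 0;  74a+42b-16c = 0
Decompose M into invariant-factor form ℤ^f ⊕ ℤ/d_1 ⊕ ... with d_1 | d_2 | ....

rank_ℚ(R)=2; free=3−2=1
SNF(R) diag = [2, 2] → torsion [2, 2]

Answer: M ≅ ℤ^1 ⊕ ℤ/2 ⊕ ℤ/2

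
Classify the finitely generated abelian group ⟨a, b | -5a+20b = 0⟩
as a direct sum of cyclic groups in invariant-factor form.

Answer: M ≅ ℤ^1 ⊕ ℤ/5

Derivation:
rank_ℚ(R)=1; free=2−1=1
SNF(R) diag = [5] → torsion [5]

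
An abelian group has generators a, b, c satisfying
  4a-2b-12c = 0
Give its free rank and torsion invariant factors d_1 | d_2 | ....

rank_ℚ(R)=1; free=3−1=2
SNF(R) diag = [2] → torsion [2]

Answer: M ≅ ℤ^2 ⊕ ℤ/2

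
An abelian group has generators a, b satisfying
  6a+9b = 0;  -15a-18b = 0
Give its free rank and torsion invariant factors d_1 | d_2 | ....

rank_ℚ(R)=2; free=2−2=0
SNF(R) diag = [3, 9] → torsion [3, 9]

Answer: M ≅ ℤ/3 ⊕ ℤ/9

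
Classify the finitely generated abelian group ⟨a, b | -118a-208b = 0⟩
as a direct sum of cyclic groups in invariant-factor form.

rank_ℚ(R)=1; free=2−1=1
SNF(R) diag = [2] → torsion [2]

Answer: M ≅ ℤ^1 ⊕ ℤ/2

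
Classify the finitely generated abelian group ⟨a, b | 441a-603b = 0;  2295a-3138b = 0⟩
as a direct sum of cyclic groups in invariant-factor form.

rank_ℚ(R)=2; free=2−2=0
SNF(R) diag = [3, 9] → torsion [3, 9]

Answer: M ≅ ℤ/3 ⊕ ℤ/9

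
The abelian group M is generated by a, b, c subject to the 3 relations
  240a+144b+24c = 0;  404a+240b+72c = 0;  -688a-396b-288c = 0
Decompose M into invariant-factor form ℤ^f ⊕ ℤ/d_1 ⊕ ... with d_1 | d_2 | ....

rank_ℚ(R)=3; free=3−3=0
SNF(R) diag = [4, 12, 24] → torsion [4, 12, 24]

Answer: M ≅ ℤ/4 ⊕ ℤ/12 ⊕ ℤ/24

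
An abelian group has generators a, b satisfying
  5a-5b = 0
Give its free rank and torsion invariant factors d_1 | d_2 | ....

Answer: M ≅ ℤ^1 ⊕ ℤ/5

Derivation:
rank_ℚ(R)=1; free=2−1=1
SNF(R) diag = [5] → torsion [5]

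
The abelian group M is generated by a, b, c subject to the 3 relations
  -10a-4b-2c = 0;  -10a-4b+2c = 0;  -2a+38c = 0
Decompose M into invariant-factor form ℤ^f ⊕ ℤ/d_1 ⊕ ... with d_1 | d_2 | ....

rank_ℚ(R)=3; free=3−3=0
SNF(R) diag = [2, 4, 4] → torsion [2, 4, 4]

Answer: M ≅ ℤ/2 ⊕ ℤ/4 ⊕ ℤ/4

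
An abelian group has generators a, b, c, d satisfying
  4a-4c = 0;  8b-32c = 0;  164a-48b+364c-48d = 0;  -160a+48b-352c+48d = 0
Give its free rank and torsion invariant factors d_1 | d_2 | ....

Answer: M ≅ ℤ/4 ⊕ ℤ/8 ⊕ ℤ/16 ⊕ ℤ/48

Derivation:
rank_ℚ(R)=4; free=4−4=0
SNF(R) diag = [4, 8, 16, 48] → torsion [4, 8, 16, 48]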